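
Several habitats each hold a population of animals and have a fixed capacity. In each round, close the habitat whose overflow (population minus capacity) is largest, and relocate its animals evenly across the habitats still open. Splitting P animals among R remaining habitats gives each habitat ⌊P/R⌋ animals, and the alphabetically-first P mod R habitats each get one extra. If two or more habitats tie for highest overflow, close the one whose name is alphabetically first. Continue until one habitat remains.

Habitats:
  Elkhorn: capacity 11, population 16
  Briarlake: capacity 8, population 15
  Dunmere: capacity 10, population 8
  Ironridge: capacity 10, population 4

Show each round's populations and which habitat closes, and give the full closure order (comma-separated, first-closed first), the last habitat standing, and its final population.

Closure order: Briarlake, Elkhorn, Dunmere
Last habitat: Ironridge with 43 animals

Round 1: Briarlake=15 Dunmere=8 Elkhorn=16 Ironridge=4 → close Briarlake (overflow 7)
  15÷3 = 5 each, +1 to first 0
Round 2: Dunmere=13 Elkhorn=21 Ironridge=9 → close Elkhorn (overflow 10)
  21÷2 = 10 each, +1 to first 1
Round 3: Dunmere=24 Ironridge=19 → close Dunmere (overflow 14)
  24÷1 = 24 each, +1 to first 0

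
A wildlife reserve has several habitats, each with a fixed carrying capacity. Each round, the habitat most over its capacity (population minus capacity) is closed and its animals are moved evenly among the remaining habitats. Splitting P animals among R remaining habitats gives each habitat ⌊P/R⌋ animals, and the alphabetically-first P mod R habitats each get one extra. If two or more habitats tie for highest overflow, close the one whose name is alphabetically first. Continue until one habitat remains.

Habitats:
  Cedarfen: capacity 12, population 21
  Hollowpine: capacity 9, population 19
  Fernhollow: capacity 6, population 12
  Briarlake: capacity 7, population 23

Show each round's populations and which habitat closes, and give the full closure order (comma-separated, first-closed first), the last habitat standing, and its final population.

Closure order: Briarlake, Cedarfen, Hollowpine
Last habitat: Fernhollow with 75 animals

Round 1: Briarlake=23 Cedarfen=21 Fernhollow=12 Hollowpine=19 → close Briarlake (overflow 16)
  23÷3 = 7 each, +1 to first 2
Round 2: Cedarfen=29 Fernhollow=20 Hollowpine=26 → close Cedarfen (overflow 17)
  29÷2 = 14 each, +1 to first 1
Round 3: Fernhollow=35 Hollowpine=40 → close Hollowpine (overflow 31)
  40÷1 = 40 each, +1 to first 0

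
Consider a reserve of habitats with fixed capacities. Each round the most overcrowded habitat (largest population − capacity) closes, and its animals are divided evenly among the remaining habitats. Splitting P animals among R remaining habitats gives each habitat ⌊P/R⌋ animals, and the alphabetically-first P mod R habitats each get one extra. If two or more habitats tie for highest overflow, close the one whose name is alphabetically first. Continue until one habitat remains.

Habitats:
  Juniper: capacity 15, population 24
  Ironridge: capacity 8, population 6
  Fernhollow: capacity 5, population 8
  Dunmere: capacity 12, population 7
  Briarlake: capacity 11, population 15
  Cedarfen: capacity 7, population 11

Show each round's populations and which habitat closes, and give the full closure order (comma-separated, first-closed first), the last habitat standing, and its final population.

Closure order: Juniper, Briarlake, Cedarfen, Fernhollow, Ironridge
Last habitat: Dunmere with 71 animals

Round 1: Briarlake=15 Cedarfen=11 Dunmere=7 Fernhollow=8 Ironridge=6 Juniper=24 → close Juniper (overflow 9)
  24÷5 = 4 each, +1 to first 4
Round 2: Briarlake=20 Cedarfen=16 Dunmere=12 Fernhollow=13 Ironridge=10 → close Briarlake (overflow 9)
  20÷4 = 5 each, +1 to first 0
Round 3: Cedarfen=21 Dunmere=17 Fernhollow=18 Ironridge=15 → close Cedarfen (overflow 14)
  21÷3 = 7 each, +1 to first 0
Round 4: Dunmere=24 Fernhollow=25 Ironridge=22 → close Fernhollow (overflow 20)
  25÷2 = 12 each, +1 to first 1
Round 5: Dunmere=37 Ironridge=34 → close Ironridge (overflow 26)
  34÷1 = 34 each, +1 to first 0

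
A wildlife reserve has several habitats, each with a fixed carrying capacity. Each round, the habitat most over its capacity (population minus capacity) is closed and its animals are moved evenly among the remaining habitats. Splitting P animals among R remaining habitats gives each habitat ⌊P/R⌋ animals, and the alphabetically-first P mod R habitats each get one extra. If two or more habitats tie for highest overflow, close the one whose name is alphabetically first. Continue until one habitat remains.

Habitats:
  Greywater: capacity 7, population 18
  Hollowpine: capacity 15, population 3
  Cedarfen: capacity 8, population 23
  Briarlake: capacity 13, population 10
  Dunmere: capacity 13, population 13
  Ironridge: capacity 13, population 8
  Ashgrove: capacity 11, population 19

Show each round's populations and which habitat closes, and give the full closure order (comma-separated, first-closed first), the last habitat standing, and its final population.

Closure order: Cedarfen, Greywater, Ashgrove, Dunmere, Briarlake, Ironridge
Last habitat: Hollowpine with 94 animals

Round 1: Ashgrove=19 Briarlake=10 Cedarfen=23 Dunmere=13 Greywater=18 Hollowpine=3 Ironridge=8 → close Cedarfen (overflow 15)
  23÷6 = 3 each, +1 to first 5
Round 2: Ashgrove=23 Briarlake=14 Dunmere=17 Greywater=22 Hollowpine=7 Ironridge=11 → close Greywater (overflow 15)
  22÷5 = 4 each, +1 to first 2
Round 3: Ashgrove=28 Briarlake=19 Dunmere=21 Hollowpine=11 Ironridge=15 → close Ashgrove (overflow 17)
  28÷4 = 7 each, +1 to first 0
Round 4: Briarlake=26 Dunmere=28 Hollowpine=18 Ironridge=22 → close Dunmere (overflow 15)
  28÷3 = 9 each, +1 to first 1
Round 5: Briarlake=36 Hollowpine=27 Ironridge=31 → close Briarlake (overflow 23)
  36÷2 = 18 each, +1 to first 0
Round 6: Hollowpine=45 Ironridge=49 → close Ironridge (overflow 36)
  49÷1 = 49 each, +1 to first 0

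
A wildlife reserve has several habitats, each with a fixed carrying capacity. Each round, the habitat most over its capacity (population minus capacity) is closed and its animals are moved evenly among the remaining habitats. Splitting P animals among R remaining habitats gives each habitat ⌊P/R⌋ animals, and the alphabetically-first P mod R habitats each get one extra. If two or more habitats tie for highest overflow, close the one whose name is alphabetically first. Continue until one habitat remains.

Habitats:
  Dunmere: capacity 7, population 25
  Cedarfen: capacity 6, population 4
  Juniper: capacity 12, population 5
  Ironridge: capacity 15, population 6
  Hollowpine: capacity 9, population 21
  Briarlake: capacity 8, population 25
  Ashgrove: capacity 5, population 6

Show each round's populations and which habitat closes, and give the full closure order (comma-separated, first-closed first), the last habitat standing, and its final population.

Round 1: Ashgrove=6 Briarlake=25 Cedarfen=4 Dunmere=25 Hollowpine=21 Ironridge=6 Juniper=5 → close Dunmere (overflow 18)
  25÷6 = 4 each, +1 to first 1
Round 2: Ashgrove=11 Briarlake=29 Cedarfen=8 Hollowpine=25 Ironridge=10 Juniper=9 → close Briarlake (overflow 21)
  29÷5 = 5 each, +1 to first 4
Round 3: Ashgrove=17 Cedarfen=14 Hollowpine=31 Ironridge=16 Juniper=14 → close Hollowpine (overflow 22)
  31÷4 = 7 each, +1 to first 3
Round 4: Ashgrove=25 Cedarfen=22 Ironridge=24 Juniper=21 → close Ashgrove (overflow 20)
  25÷3 = 8 each, +1 to first 1
Round 5: Cedarfen=31 Ironridge=32 Juniper=29 → close Cedarfen (overflow 25)
  31÷2 = 15 each, +1 to first 1
Round 6: Ironridge=48 Juniper=44 → close Ironridge (overflow 33)
  48÷1 = 48 each, +1 to first 0

Closure order: Dunmere, Briarlake, Hollowpine, Ashgrove, Cedarfen, Ironridge
Last habitat: Juniper with 92 animals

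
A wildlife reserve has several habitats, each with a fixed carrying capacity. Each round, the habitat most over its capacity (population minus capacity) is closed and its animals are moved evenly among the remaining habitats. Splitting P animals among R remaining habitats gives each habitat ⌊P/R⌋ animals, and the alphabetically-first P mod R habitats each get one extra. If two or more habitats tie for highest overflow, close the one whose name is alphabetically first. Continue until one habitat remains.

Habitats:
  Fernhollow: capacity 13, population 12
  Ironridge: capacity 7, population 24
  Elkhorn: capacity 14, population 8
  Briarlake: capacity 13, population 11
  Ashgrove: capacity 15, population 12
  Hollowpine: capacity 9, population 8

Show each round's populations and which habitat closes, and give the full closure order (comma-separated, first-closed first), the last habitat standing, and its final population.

Round 1: Ashgrove=12 Briarlake=11 Elkhorn=8 Fernhollow=12 Hollowpine=8 Ironridge=24 → close Ironridge (overflow 17)
  24÷5 = 4 each, +1 to first 4
Round 2: Ashgrove=17 Briarlake=16 Elkhorn=13 Fernhollow=17 Hollowpine=12 → close Fernhollow (overflow 4)
  17÷4 = 4 each, +1 to first 1
Round 3: Ashgrove=22 Briarlake=20 Elkhorn=17 Hollowpine=16 → close Ashgrove (overflow 7)
  22÷3 = 7 each, +1 to first 1
Round 4: Briarlake=28 Elkhorn=24 Hollowpine=23 → close Briarlake (overflow 15)
  28÷2 = 14 each, +1 to first 0
Round 5: Elkhorn=38 Hollowpine=37 → close Hollowpine (overflow 28)
  37÷1 = 37 each, +1 to first 0

Closure order: Ironridge, Fernhollow, Ashgrove, Briarlake, Hollowpine
Last habitat: Elkhorn with 75 animals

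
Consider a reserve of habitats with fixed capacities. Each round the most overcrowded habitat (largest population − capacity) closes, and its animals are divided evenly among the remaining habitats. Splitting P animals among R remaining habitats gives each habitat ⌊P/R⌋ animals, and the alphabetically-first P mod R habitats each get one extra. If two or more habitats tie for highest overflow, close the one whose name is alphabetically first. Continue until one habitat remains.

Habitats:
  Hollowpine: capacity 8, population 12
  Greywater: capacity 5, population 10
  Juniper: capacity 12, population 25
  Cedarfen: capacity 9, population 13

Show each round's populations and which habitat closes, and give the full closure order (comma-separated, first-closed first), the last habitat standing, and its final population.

Round 1: Cedarfen=13 Greywater=10 Hollowpine=12 Juniper=25 → close Juniper (overflow 13)
  25÷3 = 8 each, +1 to first 1
Round 2: Cedarfen=22 Greywater=18 Hollowpine=20 → close Cedarfen (overflow 13)
  22÷2 = 11 each, +1 to first 0
Round 3: Greywater=29 Hollowpine=31 → close Greywater (overflow 24)
  29÷1 = 29 each, +1 to first 0

Closure order: Juniper, Cedarfen, Greywater
Last habitat: Hollowpine with 60 animals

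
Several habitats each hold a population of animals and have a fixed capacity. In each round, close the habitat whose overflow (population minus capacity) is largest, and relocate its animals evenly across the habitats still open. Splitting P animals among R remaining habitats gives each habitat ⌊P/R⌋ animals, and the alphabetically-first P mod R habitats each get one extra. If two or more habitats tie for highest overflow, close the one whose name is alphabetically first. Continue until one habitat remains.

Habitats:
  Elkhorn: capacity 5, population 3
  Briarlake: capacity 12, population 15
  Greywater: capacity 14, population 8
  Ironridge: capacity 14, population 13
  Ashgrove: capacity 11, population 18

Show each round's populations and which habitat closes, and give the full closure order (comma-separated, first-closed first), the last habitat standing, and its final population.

Round 1: Ashgrove=18 Briarlake=15 Elkhorn=3 Greywater=8 Ironridge=13 → close Ashgrove (overflow 7)
  18÷4 = 4 each, +1 to first 2
Round 2: Briarlake=20 Elkhorn=8 Greywater=12 Ironridge=17 → close Briarlake (overflow 8)
  20÷3 = 6 each, +1 to first 2
Round 3: Elkhorn=15 Greywater=19 Ironridge=23 → close Elkhorn (overflow 10)
  15÷2 = 7 each, +1 to first 1
Round 4: Greywater=27 Ironridge=30 → close Ironridge (overflow 16)
  30÷1 = 30 each, +1 to first 0

Closure order: Ashgrove, Briarlake, Elkhorn, Ironridge
Last habitat: Greywater with 57 animals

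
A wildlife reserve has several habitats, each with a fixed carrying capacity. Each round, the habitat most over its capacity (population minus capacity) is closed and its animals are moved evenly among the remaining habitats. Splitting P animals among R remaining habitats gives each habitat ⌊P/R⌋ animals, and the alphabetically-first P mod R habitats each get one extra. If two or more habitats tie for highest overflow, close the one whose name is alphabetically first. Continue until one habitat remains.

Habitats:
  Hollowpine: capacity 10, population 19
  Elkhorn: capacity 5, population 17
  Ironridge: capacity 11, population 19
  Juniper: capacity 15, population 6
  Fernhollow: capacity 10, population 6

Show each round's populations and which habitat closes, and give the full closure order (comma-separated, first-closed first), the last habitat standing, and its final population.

Round 1: Elkhorn=17 Fernhollow=6 Hollowpine=19 Ironridge=19 Juniper=6 → close Elkhorn (overflow 12)
  17÷4 = 4 each, +1 to first 1
Round 2: Fernhollow=11 Hollowpine=23 Ironridge=23 Juniper=10 → close Hollowpine (overflow 13)
  23÷3 = 7 each, +1 to first 2
Round 3: Fernhollow=19 Ironridge=31 Juniper=17 → close Ironridge (overflow 20)
  31÷2 = 15 each, +1 to first 1
Round 4: Fernhollow=35 Juniper=32 → close Fernhollow (overflow 25)
  35÷1 = 35 each, +1 to first 0

Closure order: Elkhorn, Hollowpine, Ironridge, Fernhollow
Last habitat: Juniper with 67 animals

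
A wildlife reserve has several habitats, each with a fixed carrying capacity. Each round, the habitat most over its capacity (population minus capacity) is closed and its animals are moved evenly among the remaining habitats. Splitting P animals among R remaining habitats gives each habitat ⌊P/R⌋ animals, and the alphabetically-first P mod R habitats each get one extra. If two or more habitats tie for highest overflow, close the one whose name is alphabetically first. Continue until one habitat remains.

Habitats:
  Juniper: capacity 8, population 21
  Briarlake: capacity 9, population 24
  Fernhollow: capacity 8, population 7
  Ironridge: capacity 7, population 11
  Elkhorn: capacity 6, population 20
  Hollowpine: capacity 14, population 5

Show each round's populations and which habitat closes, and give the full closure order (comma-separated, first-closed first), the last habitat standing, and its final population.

Round 1: Briarlake=24 Elkhorn=20 Fernhollow=7 Hollowpine=5 Ironridge=11 Juniper=21 → close Briarlake (overflow 15)
  24÷5 = 4 each, +1 to first 4
Round 2: Elkhorn=25 Fernhollow=12 Hollowpine=10 Ironridge=16 Juniper=25 → close Elkhorn (overflow 19)
  25÷4 = 6 each, +1 to first 1
Round 3: Fernhollow=19 Hollowpine=16 Ironridge=22 Juniper=31 → close Juniper (overflow 23)
  31÷3 = 10 each, +1 to first 1
Round 4: Fernhollow=30 Hollowpine=26 Ironridge=32 → close Ironridge (overflow 25)
  32÷2 = 16 each, +1 to first 0
Round 5: Fernhollow=46 Hollowpine=42 → close Fernhollow (overflow 38)
  46÷1 = 46 each, +1 to first 0

Closure order: Briarlake, Elkhorn, Juniper, Ironridge, Fernhollow
Last habitat: Hollowpine with 88 animals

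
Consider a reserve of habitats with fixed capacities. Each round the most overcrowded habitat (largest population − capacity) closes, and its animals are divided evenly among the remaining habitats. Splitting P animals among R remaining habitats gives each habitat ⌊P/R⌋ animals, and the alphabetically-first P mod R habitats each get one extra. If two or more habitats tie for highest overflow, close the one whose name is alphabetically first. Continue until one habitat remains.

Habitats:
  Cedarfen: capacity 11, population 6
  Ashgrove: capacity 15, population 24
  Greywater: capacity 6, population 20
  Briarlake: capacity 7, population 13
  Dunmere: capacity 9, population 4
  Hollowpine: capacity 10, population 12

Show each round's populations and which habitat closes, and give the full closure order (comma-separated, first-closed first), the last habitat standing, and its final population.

Round 1: Ashgrove=24 Briarlake=13 Cedarfen=6 Dunmere=4 Greywater=20 Hollowpine=12 → close Greywater (overflow 14)
  20÷5 = 4 each, +1 to first 0
Round 2: Ashgrove=28 Briarlake=17 Cedarfen=10 Dunmere=8 Hollowpine=16 → close Ashgrove (overflow 13)
  28÷4 = 7 each, +1 to first 0
Round 3: Briarlake=24 Cedarfen=17 Dunmere=15 Hollowpine=23 → close Briarlake (overflow 17)
  24÷3 = 8 each, +1 to first 0
Round 4: Cedarfen=25 Dunmere=23 Hollowpine=31 → close Hollowpine (overflow 21)
  31÷2 = 15 each, +1 to first 1
Round 5: Cedarfen=41 Dunmere=38 → close Cedarfen (overflow 30)
  41÷1 = 41 each, +1 to first 0

Closure order: Greywater, Ashgrove, Briarlake, Hollowpine, Cedarfen
Last habitat: Dunmere with 79 animals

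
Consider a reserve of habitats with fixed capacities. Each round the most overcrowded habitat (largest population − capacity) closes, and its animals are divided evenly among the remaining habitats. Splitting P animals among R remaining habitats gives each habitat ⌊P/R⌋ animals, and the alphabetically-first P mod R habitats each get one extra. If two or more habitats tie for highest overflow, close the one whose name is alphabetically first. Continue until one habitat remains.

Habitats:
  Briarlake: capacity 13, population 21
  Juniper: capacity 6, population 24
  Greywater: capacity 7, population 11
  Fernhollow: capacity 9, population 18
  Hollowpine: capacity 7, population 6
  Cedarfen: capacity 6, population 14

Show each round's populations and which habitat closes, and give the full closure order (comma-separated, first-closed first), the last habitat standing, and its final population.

Round 1: Briarlake=21 Cedarfen=14 Fernhollow=18 Greywater=11 Hollowpine=6 Juniper=24 → close Juniper (overflow 18)
  24÷5 = 4 each, +1 to first 4
Round 2: Briarlake=26 Cedarfen=19 Fernhollow=23 Greywater=16 Hollowpine=10 → close Fernhollow (overflow 14)
  23÷4 = 5 each, +1 to first 3
Round 3: Briarlake=32 Cedarfen=25 Greywater=22 Hollowpine=15 → close Briarlake (overflow 19)
  32÷3 = 10 each, +1 to first 2
Round 4: Cedarfen=36 Greywater=33 Hollowpine=25 → close Cedarfen (overflow 30)
  36÷2 = 18 each, +1 to first 0
Round 5: Greywater=51 Hollowpine=43 → close Greywater (overflow 44)
  51÷1 = 51 each, +1 to first 0

Closure order: Juniper, Fernhollow, Briarlake, Cedarfen, Greywater
Last habitat: Hollowpine with 94 animals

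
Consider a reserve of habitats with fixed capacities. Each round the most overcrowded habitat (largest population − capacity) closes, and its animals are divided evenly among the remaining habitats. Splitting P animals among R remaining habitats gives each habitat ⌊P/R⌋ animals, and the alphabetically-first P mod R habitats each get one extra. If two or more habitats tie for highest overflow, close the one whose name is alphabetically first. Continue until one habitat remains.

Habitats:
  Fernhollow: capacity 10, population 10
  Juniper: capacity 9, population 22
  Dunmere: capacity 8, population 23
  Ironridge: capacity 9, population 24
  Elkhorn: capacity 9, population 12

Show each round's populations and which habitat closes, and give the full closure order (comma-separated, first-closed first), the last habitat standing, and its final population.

Round 1: Dunmere=23 Elkhorn=12 Fernhollow=10 Ironridge=24 Juniper=22 → close Dunmere (overflow 15)
  23÷4 = 5 each, +1 to first 3
Round 2: Elkhorn=18 Fernhollow=16 Ironridge=30 Juniper=27 → close Ironridge (overflow 21)
  30÷3 = 10 each, +1 to first 0
Round 3: Elkhorn=28 Fernhollow=26 Juniper=37 → close Juniper (overflow 28)
  37÷2 = 18 each, +1 to first 1
Round 4: Elkhorn=47 Fernhollow=44 → close Elkhorn (overflow 38)
  47÷1 = 47 each, +1 to first 0

Closure order: Dunmere, Ironridge, Juniper, Elkhorn
Last habitat: Fernhollow with 91 animals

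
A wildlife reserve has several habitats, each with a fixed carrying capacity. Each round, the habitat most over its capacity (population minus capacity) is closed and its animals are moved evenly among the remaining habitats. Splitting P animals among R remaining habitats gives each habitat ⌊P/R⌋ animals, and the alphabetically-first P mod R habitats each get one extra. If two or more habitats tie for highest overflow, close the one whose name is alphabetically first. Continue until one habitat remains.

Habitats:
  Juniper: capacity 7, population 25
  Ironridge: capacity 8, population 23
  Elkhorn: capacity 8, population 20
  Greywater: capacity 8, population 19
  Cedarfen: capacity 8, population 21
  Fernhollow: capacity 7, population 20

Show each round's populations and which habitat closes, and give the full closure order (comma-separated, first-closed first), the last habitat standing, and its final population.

Round 1: Cedarfen=21 Elkhorn=20 Fernhollow=20 Greywater=19 Ironridge=23 Juniper=25 → close Juniper (overflow 18)
  25÷5 = 5 each, +1 to first 0
Round 2: Cedarfen=26 Elkhorn=25 Fernhollow=25 Greywater=24 Ironridge=28 → close Ironridge (overflow 20)
  28÷4 = 7 each, +1 to first 0
Round 3: Cedarfen=33 Elkhorn=32 Fernhollow=32 Greywater=31 → close Cedarfen (overflow 25)
  33÷3 = 11 each, +1 to first 0
Round 4: Elkhorn=43 Fernhollow=43 Greywater=42 → close Fernhollow (overflow 36)
  43÷2 = 21 each, +1 to first 1
Round 5: Elkhorn=65 Greywater=63 → close Elkhorn (overflow 57)
  65÷1 = 65 each, +1 to first 0

Closure order: Juniper, Ironridge, Cedarfen, Fernhollow, Elkhorn
Last habitat: Greywater with 128 animals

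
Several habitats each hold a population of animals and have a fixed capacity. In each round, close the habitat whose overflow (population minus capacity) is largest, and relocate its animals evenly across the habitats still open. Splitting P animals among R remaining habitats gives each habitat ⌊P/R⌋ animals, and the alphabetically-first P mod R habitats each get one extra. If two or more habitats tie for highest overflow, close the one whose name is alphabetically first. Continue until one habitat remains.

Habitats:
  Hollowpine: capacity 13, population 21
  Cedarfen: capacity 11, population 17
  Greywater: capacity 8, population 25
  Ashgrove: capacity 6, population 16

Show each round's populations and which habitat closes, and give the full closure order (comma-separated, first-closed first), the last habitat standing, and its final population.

Round 1: Ashgrove=16 Cedarfen=17 Greywater=25 Hollowpine=21 → close Greywater (overflow 17)
  25÷3 = 8 each, +1 to first 1
Round 2: Ashgrove=25 Cedarfen=25 Hollowpine=29 → close Ashgrove (overflow 19)
  25÷2 = 12 each, +1 to first 1
Round 3: Cedarfen=38 Hollowpine=41 → close Hollowpine (overflow 28)
  41÷1 = 41 each, +1 to first 0

Closure order: Greywater, Ashgrove, Hollowpine
Last habitat: Cedarfen with 79 animals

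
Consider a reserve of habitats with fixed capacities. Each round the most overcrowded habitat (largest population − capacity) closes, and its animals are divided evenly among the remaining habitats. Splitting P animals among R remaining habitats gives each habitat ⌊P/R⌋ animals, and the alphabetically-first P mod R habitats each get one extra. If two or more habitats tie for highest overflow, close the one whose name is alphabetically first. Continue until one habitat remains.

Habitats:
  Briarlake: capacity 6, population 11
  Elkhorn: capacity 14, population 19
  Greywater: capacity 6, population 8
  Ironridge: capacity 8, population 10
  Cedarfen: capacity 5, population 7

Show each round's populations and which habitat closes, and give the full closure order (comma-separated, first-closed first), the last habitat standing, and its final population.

Closure order: Briarlake, Elkhorn, Cedarfen, Greywater
Last habitat: Ironridge with 55 animals

Round 1: Briarlake=11 Cedarfen=7 Elkhorn=19 Greywater=8 Ironridge=10 → close Briarlake (overflow 5)
  11÷4 = 2 each, +1 to first 3
Round 2: Cedarfen=10 Elkhorn=22 Greywater=11 Ironridge=12 → close Elkhorn (overflow 8)
  22÷3 = 7 each, +1 to first 1
Round 3: Cedarfen=18 Greywater=18 Ironridge=19 → close Cedarfen (overflow 13)
  18÷2 = 9 each, +1 to first 0
Round 4: Greywater=27 Ironridge=28 → close Greywater (overflow 21)
  27÷1 = 27 each, +1 to first 0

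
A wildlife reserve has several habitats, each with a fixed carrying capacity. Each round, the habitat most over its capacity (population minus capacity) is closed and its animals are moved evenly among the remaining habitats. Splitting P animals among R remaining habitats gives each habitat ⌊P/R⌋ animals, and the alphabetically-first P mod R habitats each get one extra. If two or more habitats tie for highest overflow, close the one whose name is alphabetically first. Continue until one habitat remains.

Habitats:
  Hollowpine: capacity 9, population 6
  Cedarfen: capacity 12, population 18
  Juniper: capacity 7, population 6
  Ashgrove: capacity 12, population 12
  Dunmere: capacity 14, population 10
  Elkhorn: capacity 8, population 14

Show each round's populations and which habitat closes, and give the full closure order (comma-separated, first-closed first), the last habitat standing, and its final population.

Round 1: Ashgrove=12 Cedarfen=18 Dunmere=10 Elkhorn=14 Hollowpine=6 Juniper=6 → close Cedarfen (overflow 6)
  18÷5 = 3 each, +1 to first 3
Round 2: Ashgrove=16 Dunmere=14 Elkhorn=18 Hollowpine=9 Juniper=9 → close Elkhorn (overflow 10)
  18÷4 = 4 each, +1 to first 2
Round 3: Ashgrove=21 Dunmere=19 Hollowpine=13 Juniper=13 → close Ashgrove (overflow 9)
  21÷3 = 7 each, +1 to first 0
Round 4: Dunmere=26 Hollowpine=20 Juniper=20 → close Juniper (overflow 13)
  20÷2 = 10 each, +1 to first 0
Round 5: Dunmere=36 Hollowpine=30 → close Dunmere (overflow 22)
  36÷1 = 36 each, +1 to first 0

Closure order: Cedarfen, Elkhorn, Ashgrove, Juniper, Dunmere
Last habitat: Hollowpine with 66 animals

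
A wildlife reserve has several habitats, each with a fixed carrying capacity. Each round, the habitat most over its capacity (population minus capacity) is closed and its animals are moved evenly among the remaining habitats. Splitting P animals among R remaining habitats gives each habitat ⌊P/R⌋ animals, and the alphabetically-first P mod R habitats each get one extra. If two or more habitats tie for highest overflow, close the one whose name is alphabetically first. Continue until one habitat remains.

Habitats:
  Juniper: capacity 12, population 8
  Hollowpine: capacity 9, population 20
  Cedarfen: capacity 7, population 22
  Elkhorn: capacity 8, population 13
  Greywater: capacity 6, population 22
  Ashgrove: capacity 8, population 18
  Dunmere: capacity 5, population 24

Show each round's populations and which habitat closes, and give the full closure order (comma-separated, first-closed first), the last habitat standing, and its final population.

Round 1: Ashgrove=18 Cedarfen=22 Dunmere=24 Elkhorn=13 Greywater=22 Hollowpine=20 Juniper=8 → close Dunmere (overflow 19)
  24÷6 = 4 each, +1 to first 0
Round 2: Ashgrove=22 Cedarfen=26 Elkhorn=17 Greywater=26 Hollowpine=24 Juniper=12 → close Greywater (overflow 20)
  26÷5 = 5 each, +1 to first 1
Round 3: Ashgrove=28 Cedarfen=31 Elkhorn=22 Hollowpine=29 Juniper=17 → close Cedarfen (overflow 24)
  31÷4 = 7 each, +1 to first 3
Round 4: Ashgrove=36 Elkhorn=30 Hollowpine=37 Juniper=24 → close Ashgrove (overflow 28)
  36÷3 = 12 each, +1 to first 0
Round 5: Elkhorn=42 Hollowpine=49 Juniper=36 → close Hollowpine (overflow 40)
  49÷2 = 24 each, +1 to first 1
Round 6: Elkhorn=67 Juniper=60 → close Elkhorn (overflow 59)
  67÷1 = 67 each, +1 to first 0

Closure order: Dunmere, Greywater, Cedarfen, Ashgrove, Hollowpine, Elkhorn
Last habitat: Juniper with 127 animals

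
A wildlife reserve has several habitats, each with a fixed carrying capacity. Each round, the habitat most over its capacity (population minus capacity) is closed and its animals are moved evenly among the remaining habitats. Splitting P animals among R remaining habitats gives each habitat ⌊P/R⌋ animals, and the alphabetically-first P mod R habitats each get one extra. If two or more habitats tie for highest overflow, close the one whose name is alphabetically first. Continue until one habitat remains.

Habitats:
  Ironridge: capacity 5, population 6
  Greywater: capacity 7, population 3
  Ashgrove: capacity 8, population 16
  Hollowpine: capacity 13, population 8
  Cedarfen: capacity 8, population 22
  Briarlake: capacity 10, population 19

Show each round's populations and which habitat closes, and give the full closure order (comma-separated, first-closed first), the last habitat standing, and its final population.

Closure order: Cedarfen, Briarlake, Ashgrove, Ironridge, Greywater
Last habitat: Hollowpine with 74 animals

Round 1: Ashgrove=16 Briarlake=19 Cedarfen=22 Greywater=3 Hollowpine=8 Ironridge=6 → close Cedarfen (overflow 14)
  22÷5 = 4 each, +1 to first 2
Round 2: Ashgrove=21 Briarlake=24 Greywater=7 Hollowpine=12 Ironridge=10 → close Briarlake (overflow 14)
  24÷4 = 6 each, +1 to first 0
Round 3: Ashgrove=27 Greywater=13 Hollowpine=18 Ironridge=16 → close Ashgrove (overflow 19)
  27÷3 = 9 each, +1 to first 0
Round 4: Greywater=22 Hollowpine=27 Ironridge=25 → close Ironridge (overflow 20)
  25÷2 = 12 each, +1 to first 1
Round 5: Greywater=35 Hollowpine=39 → close Greywater (overflow 28)
  35÷1 = 35 each, +1 to first 0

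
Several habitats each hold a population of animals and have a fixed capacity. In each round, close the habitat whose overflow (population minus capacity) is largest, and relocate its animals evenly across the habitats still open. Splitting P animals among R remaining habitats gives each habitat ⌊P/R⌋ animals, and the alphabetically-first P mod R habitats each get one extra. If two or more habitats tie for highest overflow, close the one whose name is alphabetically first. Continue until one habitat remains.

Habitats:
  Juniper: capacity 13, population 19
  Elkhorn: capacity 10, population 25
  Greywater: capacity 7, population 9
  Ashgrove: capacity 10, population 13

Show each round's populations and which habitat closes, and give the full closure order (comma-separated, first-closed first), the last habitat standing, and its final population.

Closure order: Elkhorn, Juniper, Ashgrove
Last habitat: Greywater with 66 animals

Round 1: Ashgrove=13 Elkhorn=25 Greywater=9 Juniper=19 → close Elkhorn (overflow 15)
  25÷3 = 8 each, +1 to first 1
Round 2: Ashgrove=22 Greywater=17 Juniper=27 → close Juniper (overflow 14)
  27÷2 = 13 each, +1 to first 1
Round 3: Ashgrove=36 Greywater=30 → close Ashgrove (overflow 26)
  36÷1 = 36 each, +1 to first 0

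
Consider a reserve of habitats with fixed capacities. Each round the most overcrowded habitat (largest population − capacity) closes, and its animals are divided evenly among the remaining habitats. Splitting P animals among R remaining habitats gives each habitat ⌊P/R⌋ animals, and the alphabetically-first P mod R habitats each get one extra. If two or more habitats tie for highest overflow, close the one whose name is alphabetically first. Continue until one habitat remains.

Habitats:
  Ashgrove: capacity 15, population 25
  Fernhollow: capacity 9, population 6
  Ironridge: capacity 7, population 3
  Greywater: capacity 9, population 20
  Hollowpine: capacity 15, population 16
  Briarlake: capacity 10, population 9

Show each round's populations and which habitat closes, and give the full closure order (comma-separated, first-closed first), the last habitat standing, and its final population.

Round 1: Ashgrove=25 Briarlake=9 Fernhollow=6 Greywater=20 Hollowpine=16 Ironridge=3 → close Greywater (overflow 11)
  20÷5 = 4 each, +1 to first 0
Round 2: Ashgrove=29 Briarlake=13 Fernhollow=10 Hollowpine=20 Ironridge=7 → close Ashgrove (overflow 14)
  29÷4 = 7 each, +1 to first 1
Round 3: Briarlake=21 Fernhollow=17 Hollowpine=27 Ironridge=14 → close Hollowpine (overflow 12)
  27÷3 = 9 each, +1 to first 0
Round 4: Briarlake=30 Fernhollow=26 Ironridge=23 → close Briarlake (overflow 20)
  30÷2 = 15 each, +1 to first 0
Round 5: Fernhollow=41 Ironridge=38 → close Fernhollow (overflow 32)
  41÷1 = 41 each, +1 to first 0

Closure order: Greywater, Ashgrove, Hollowpine, Briarlake, Fernhollow
Last habitat: Ironridge with 79 animals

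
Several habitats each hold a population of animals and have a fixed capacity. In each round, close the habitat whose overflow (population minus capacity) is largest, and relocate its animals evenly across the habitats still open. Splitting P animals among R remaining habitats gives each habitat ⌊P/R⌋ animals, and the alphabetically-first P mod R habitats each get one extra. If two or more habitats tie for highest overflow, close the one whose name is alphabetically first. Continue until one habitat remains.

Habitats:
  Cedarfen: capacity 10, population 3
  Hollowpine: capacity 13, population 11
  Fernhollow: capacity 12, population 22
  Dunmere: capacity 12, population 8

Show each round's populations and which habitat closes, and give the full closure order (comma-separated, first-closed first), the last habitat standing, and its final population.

Round 1: Cedarfen=3 Dunmere=8 Fernhollow=22 Hollowpine=11 → close Fernhollow (overflow 10)
  22÷3 = 7 each, +1 to first 1
Round 2: Cedarfen=11 Dunmere=15 Hollowpine=18 → close Hollowpine (overflow 5)
  18÷2 = 9 each, +1 to first 0
Round 3: Cedarfen=20 Dunmere=24 → close Dunmere (overflow 12)
  24÷1 = 24 each, +1 to first 0

Closure order: Fernhollow, Hollowpine, Dunmere
Last habitat: Cedarfen with 44 animals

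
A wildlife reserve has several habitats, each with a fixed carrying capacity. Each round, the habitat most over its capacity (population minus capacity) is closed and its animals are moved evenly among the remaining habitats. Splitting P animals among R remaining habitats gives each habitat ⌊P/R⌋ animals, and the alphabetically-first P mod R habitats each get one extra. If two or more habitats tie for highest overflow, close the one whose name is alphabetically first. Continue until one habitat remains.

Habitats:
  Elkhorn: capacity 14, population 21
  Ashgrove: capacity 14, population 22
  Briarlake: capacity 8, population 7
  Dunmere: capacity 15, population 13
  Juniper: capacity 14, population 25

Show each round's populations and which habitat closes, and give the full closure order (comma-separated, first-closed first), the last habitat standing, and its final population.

Closure order: Juniper, Ashgrove, Elkhorn, Briarlake
Last habitat: Dunmere with 88 animals

Round 1: Ashgrove=22 Briarlake=7 Dunmere=13 Elkhorn=21 Juniper=25 → close Juniper (overflow 11)
  25÷4 = 6 each, +1 to first 1
Round 2: Ashgrove=29 Briarlake=13 Dunmere=19 Elkhorn=27 → close Ashgrove (overflow 15)
  29÷3 = 9 each, +1 to first 2
Round 3: Briarlake=23 Dunmere=29 Elkhorn=36 → close Elkhorn (overflow 22)
  36÷2 = 18 each, +1 to first 0
Round 4: Briarlake=41 Dunmere=47 → close Briarlake (overflow 33)
  41÷1 = 41 each, +1 to first 0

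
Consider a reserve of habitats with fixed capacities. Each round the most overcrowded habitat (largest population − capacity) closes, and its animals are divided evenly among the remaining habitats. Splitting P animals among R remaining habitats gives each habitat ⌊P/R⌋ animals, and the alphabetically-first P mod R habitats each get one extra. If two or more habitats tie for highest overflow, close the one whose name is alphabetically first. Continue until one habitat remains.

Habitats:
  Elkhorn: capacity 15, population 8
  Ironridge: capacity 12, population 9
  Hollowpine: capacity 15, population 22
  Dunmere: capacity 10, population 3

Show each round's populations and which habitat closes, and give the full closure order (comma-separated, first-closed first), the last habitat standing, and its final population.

Round 1: Dunmere=3 Elkhorn=8 Hollowpine=22 Ironridge=9 → close Hollowpine (overflow 7)
  22÷3 = 7 each, +1 to first 1
Round 2: Dunmere=11 Elkhorn=15 Ironridge=16 → close Ironridge (overflow 4)
  16÷2 = 8 each, +1 to first 0
Round 3: Dunmere=19 Elkhorn=23 → close Dunmere (overflow 9)
  19÷1 = 19 each, +1 to first 0

Closure order: Hollowpine, Ironridge, Dunmere
Last habitat: Elkhorn with 42 animals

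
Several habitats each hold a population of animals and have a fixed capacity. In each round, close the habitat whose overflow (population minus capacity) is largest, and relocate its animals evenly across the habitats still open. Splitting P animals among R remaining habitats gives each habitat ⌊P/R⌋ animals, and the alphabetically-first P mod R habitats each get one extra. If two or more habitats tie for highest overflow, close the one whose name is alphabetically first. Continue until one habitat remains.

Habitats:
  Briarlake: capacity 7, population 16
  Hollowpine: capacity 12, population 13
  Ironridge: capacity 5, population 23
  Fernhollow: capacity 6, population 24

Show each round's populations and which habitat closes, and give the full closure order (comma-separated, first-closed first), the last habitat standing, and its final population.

Closure order: Fernhollow, Ironridge, Briarlake
Last habitat: Hollowpine with 76 animals

Round 1: Briarlake=16 Fernhollow=24 Hollowpine=13 Ironridge=23 → close Fernhollow (overflow 18)
  24÷3 = 8 each, +1 to first 0
Round 2: Briarlake=24 Hollowpine=21 Ironridge=31 → close Ironridge (overflow 26)
  31÷2 = 15 each, +1 to first 1
Round 3: Briarlake=40 Hollowpine=36 → close Briarlake (overflow 33)
  40÷1 = 40 each, +1 to first 0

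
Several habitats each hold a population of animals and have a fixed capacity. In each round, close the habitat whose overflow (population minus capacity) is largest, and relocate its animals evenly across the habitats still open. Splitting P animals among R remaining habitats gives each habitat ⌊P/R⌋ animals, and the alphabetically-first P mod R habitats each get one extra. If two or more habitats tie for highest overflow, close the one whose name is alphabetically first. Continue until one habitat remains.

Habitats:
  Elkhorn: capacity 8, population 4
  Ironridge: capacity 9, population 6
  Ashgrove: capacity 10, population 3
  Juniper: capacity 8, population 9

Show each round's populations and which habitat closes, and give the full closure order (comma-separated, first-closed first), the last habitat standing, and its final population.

Closure order: Juniper, Ironridge, Elkhorn
Last habitat: Ashgrove with 22 animals

Round 1: Ashgrove=3 Elkhorn=4 Ironridge=6 Juniper=9 → close Juniper (overflow 1)
  9÷3 = 3 each, +1 to first 0
Round 2: Ashgrove=6 Elkhorn=7 Ironridge=9 → close Ironridge (overflow 0)
  9÷2 = 4 each, +1 to first 1
Round 3: Ashgrove=11 Elkhorn=11 → close Elkhorn (overflow 3)
  11÷1 = 11 each, +1 to first 0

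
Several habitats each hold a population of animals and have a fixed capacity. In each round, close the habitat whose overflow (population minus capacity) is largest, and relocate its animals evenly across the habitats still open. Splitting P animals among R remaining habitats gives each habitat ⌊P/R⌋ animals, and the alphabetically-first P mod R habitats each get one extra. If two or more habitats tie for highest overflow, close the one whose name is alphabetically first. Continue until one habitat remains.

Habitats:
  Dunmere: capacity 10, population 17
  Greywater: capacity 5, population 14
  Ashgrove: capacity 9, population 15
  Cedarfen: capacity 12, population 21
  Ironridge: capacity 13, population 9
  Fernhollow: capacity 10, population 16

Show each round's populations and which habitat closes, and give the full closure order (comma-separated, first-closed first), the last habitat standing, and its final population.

Round 1: Ashgrove=15 Cedarfen=21 Dunmere=17 Fernhollow=16 Greywater=14 Ironridge=9 → close Cedarfen (overflow 9)
  21÷5 = 4 each, +1 to first 1
Round 2: Ashgrove=20 Dunmere=21 Fernhollow=20 Greywater=18 Ironridge=13 → close Greywater (overflow 13)
  18÷4 = 4 each, +1 to first 2
Round 3: Ashgrove=25 Dunmere=26 Fernhollow=24 Ironridge=17 → close Ashgrove (overflow 16)
  25÷3 = 8 each, +1 to first 1
Round 4: Dunmere=35 Fernhollow=32 Ironridge=25 → close Dunmere (overflow 25)
  35÷2 = 17 each, +1 to first 1
Round 5: Fernhollow=50 Ironridge=42 → close Fernhollow (overflow 40)
  50÷1 = 50 each, +1 to first 0

Closure order: Cedarfen, Greywater, Ashgrove, Dunmere, Fernhollow
Last habitat: Ironridge with 92 animals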